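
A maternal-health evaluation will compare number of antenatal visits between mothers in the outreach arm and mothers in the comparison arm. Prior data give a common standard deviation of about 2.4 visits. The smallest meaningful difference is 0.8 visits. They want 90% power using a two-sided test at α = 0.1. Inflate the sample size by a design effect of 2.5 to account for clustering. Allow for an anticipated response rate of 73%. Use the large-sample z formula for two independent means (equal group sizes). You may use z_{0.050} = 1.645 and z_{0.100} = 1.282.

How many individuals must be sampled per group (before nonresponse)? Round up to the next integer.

n = 529 per group

n = (z_{α/2} + z_β)² · (σ₁² + σ₂²) / δ²
  = (1.645 + 1.282)² · (2·2.4² = 11.52) / 0.8²
  = 8.5673 · 11.52 / 0.64
  = 154.21
Design effect: 2.5 × 154.21 = 385.53.
Adjust for 73% response: 385.53 / 0.73 = 528.12.
Round up → n = 529 per group.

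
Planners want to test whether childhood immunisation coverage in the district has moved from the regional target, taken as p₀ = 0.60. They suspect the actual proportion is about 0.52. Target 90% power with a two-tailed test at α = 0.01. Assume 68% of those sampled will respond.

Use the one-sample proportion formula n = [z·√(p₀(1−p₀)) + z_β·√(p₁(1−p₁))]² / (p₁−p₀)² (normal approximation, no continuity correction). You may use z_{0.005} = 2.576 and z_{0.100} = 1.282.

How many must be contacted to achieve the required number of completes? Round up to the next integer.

n = 832

n = [z_{α/2}·√(p₀q₀) + z_β·√(p₁q₁)]² / (p₁ − p₀)²
  = [2.576·√(0.60·0.40) + 1.282·√(0.52·0.48)]² / (-0.08)²
  = [2.576·0.4899 + 1.282·0.4996]² / 0.0064
  = [1.9025]² / 0.0064
  = 565.53
Adjust for 68% response: 565.53 / 0.68 = 831.66.
Round up → n = 832.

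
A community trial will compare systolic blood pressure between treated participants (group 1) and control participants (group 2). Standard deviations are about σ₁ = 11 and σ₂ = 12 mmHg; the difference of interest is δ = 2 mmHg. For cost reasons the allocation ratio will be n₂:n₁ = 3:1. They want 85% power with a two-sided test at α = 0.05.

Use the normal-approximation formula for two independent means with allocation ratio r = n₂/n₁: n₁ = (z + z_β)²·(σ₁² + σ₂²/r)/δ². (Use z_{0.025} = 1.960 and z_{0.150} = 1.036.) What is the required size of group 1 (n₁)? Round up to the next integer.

n₁ = 380

n₁ = (z_{α/2} + z_β)² · (σ₁² + σ₂²/r) / δ²
   = (1.960 + 1.036)² · (11² + 12²/3) / 2²
   = 8.9760 · (121 + 48) / 4
   = 8.9760 · 169 / 4
   = 379.24
Round up → n₁ = 380; n₂ = r·n₁ = 3 × 380 = 1140.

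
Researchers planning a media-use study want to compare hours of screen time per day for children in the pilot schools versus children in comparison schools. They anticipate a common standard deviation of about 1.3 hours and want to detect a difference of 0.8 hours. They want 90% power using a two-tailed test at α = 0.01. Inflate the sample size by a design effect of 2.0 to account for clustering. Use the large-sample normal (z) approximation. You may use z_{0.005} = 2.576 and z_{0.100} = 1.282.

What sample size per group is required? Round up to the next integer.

n = 158 per group

n = (z_{α/2} + z_β)² · (σ₁² + σ₂²) / δ²
  = (2.576 + 1.282)² · (2·1.3² = 3.38) / 0.8²
  = 14.8842 · 3.38 / 0.64
  = 78.61
Design effect: 2.0 × 78.61 = 157.21.
Round up → n = 158 per group.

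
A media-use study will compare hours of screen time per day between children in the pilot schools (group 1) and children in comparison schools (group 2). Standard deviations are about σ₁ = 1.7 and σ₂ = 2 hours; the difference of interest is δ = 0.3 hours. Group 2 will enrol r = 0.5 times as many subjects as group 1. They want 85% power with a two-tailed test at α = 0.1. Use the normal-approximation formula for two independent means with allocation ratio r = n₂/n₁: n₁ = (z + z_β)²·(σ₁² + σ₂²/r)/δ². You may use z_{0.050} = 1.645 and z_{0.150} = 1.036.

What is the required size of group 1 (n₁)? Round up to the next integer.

n₁ = (z_{α/2} + z_β)² · (σ₁² + σ₂²/r) / δ²
   = (1.645 + 1.036)² · (1.7² + 2²/0.5) / 0.3²
   = 7.1878 · (2.89 + 8) / 0.09
   = 7.1878 · 10.89 / 0.09
   = 869.72
Round up → n₁ = 870; n₂ = r·n₁ = 0.5 × 870 = 435.

n₁ = 870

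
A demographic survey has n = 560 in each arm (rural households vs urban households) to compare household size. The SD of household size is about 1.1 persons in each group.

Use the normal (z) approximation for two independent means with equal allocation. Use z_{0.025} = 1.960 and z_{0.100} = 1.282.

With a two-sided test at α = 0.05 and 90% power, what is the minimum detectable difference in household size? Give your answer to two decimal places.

δ = (z_{α/2} + z_β) · √((σ₁²+σ₂²)/n)
  = (1.960 + 1.282) · √(2.42/560)
  = 3.242 · √0.00432
  = 3.242 · 0.0657
  = 0.2131

Minimum detectable difference ≈ 0.21 persons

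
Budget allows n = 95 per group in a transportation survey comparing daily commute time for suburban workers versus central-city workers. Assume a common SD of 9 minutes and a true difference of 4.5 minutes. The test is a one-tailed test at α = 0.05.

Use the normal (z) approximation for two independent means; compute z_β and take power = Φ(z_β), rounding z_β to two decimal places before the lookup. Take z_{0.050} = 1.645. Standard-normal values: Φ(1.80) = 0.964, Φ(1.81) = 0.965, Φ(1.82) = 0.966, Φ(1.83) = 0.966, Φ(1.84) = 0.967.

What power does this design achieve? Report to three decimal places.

z_β = δ·√(n/(σ₁²+σ₂²)) − z_α
    = 4.5 · √(95/162) − 1.645
    = 4.5 · 0.76578 − 1.645
    = 3.4460 − 1.645 = 1.8010 → 1.80
Power = Φ(1.80) = 0.964.

Power ≈ 0.964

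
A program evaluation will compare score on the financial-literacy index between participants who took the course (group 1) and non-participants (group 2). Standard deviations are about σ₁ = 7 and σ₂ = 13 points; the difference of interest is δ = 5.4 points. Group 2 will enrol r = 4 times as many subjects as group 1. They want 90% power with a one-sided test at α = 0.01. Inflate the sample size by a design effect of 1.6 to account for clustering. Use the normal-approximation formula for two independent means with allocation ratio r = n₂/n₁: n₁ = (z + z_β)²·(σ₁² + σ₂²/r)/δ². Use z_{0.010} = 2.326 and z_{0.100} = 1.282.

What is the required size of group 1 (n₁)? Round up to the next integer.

n₁ = (z_α + z_β)² · (σ₁² + σ₂²/r) / δ²
   = (2.326 + 1.282)² · (7² + 13²/4) / 5.4²
   = 13.0177 · (49 + 42.25) / 29.16
   = 13.0177 · 91.25 / 29.16
   = 40.74
Design effect: 1.6 × 40.74 = 65.18.
Round up → n₁ = 66; n₂ = r·n₁ = 4 × 66 = 264.

n₁ = 66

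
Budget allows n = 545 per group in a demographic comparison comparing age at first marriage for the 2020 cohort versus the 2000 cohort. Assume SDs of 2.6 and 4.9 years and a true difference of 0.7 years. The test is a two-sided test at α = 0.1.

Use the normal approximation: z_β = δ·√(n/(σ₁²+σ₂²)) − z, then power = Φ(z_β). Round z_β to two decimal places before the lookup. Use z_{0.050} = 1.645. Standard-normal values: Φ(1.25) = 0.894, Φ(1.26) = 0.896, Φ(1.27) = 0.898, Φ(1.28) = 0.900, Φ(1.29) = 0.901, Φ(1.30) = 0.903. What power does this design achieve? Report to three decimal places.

z_β = δ·√(n/(σ₁²+σ₂²)) − z_{α/2}
    = 0.7 · √(545/30.77) − 1.645
    = 0.7 · 4.20857 − 1.645
    = 2.9460 − 1.645 = 1.3010 → 1.30
Power = Φ(1.30) = 0.903.

Power ≈ 0.903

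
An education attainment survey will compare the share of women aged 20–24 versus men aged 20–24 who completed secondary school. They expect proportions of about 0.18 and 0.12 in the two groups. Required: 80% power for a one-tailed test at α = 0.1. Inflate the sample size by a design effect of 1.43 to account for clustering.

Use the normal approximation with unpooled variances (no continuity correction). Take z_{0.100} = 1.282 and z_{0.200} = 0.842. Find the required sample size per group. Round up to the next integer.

n = (z_α + z_β)² · [p₁(1−p₁) + p₂(1−p₂)] / (p₁ − p₂)²
  = (1.282 + 0.842)² · (0.18·0.82 + 0.12·0.88) / (0.06)²
  = (2.124)² · (0.1476 + 0.1056) / 0.0036
  = 4.5114 · 0.2532 / 0.0036
  = 317.30
Design effect: 1.43 × 317.30 = 453.74.
Round up → n = 454 per group.

n = 454 per group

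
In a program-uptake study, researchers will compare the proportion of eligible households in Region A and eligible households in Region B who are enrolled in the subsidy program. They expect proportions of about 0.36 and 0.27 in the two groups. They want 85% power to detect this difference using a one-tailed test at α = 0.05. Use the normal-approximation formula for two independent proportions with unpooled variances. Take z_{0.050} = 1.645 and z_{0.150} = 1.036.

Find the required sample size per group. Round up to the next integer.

n = 380 per group

n = (z_α + z_β)² · [p₁(1−p₁) + p₂(1−p₂)] / (p₁ − p₂)²
  = (1.645 + 1.036)² · (0.36·0.64 + 0.27·0.73) / (0.09)²
  = (2.681)² · (0.2304 + 0.1971) / 0.0081
  = 7.1878 · 0.4275 / 0.0081
  = 379.35
Round up → n = 380 per group.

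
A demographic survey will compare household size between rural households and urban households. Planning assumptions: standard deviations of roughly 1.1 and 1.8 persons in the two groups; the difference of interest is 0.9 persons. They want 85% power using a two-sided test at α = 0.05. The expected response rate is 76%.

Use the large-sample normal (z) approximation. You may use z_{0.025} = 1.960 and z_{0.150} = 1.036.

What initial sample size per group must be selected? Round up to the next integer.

n = 65 per group

n = (z_{α/2} + z_β)² · (σ₁² + σ₂²) / δ²
  = (1.960 + 1.036)² · (1.1² + 1.8² = 4.45) / 0.9²
  = 8.9760 · 4.45 / 0.81
  = 49.31
Adjust for 76% response: 49.31 / 0.76 = 64.89.
Round up → n = 65 per group.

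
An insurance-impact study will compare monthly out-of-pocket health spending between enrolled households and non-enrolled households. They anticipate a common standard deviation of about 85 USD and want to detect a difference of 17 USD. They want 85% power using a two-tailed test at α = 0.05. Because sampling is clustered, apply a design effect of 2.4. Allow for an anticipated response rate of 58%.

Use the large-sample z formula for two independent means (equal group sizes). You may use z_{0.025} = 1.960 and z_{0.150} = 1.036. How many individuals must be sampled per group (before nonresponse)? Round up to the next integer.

n = (z_{α/2} + z_β)² · (σ₁² + σ₂²) / δ²
  = (1.960 + 1.036)² · (2·85² = 14450) / 17²
  = 8.9760 · 14450 / 289
  = 448.80
Design effect: 2.4 × 448.80 = 1077.12.
Adjust for 58% response: 1077.12 / 0.58 = 1857.11.
Round up → n = 1858 per group.

n = 1858 per group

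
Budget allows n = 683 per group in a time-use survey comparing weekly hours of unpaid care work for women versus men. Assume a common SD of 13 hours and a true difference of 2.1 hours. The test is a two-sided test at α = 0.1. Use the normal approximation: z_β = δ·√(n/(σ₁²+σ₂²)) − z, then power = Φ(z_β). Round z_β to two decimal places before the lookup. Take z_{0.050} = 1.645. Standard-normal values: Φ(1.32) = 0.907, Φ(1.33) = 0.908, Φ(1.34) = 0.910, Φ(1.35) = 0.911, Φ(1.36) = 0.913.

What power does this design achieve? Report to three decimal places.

Power ≈ 0.910

z_β = δ·√(n/(σ₁²+σ₂²)) − z_{α/2}
    = 2.1 · √(683/338) − 1.645
    = 2.1 · 1.42152 − 1.645
    = 2.9852 − 1.645 = 1.3402 → 1.34
Power = Φ(1.34) = 0.910.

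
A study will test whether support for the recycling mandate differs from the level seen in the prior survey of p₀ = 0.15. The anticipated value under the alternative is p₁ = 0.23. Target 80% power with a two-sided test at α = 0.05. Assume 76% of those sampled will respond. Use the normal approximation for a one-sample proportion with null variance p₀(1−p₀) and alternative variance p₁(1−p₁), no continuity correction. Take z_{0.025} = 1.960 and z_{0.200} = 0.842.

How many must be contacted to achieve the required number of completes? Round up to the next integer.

n = [z_{α/2}·√(p₀q₀) + z_β·√(p₁q₁)]² / (p₁ − p₀)²
  = [1.960·√(0.15·0.85) + 0.842·√(0.23·0.77)]² / (0.08)²
  = [1.960·0.3571 + 0.842·0.4208]² / 0.0064
  = [1.0542]² / 0.0064
  = 173.65
Adjust for 76% response: 173.65 / 0.76 = 228.48.
Round up → n = 229.

n = 229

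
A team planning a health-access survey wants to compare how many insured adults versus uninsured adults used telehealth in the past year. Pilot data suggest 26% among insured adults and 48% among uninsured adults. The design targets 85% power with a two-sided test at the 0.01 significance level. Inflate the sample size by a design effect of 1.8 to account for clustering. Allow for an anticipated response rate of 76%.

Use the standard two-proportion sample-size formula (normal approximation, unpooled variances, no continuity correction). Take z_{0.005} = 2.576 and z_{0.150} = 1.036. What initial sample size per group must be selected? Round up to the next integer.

n = (z_{α/2} + z_β)² · [p₁(1−p₁) + p₂(1−p₂)] / (p₁ − p₂)²
  = (2.576 + 1.036)² · (0.26·0.74 + 0.48·0.52) / (-0.22)²
  = (3.612)² · (0.1924 + 0.2496) / 0.0484
  = 13.0465 · 0.4420 / 0.0484
  = 119.14
Design effect: 1.8 × 119.14 = 214.46.
Adjust for 76% response: 214.46 / 0.76 = 282.18.
Round up → n = 283 per group.

n = 283 per group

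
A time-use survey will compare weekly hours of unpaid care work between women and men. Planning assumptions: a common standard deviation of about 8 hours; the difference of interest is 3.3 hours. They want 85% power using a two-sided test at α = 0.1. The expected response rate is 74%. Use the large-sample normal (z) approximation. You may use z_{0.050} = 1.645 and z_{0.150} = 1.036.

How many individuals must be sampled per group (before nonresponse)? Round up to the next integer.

n = (z_{α/2} + z_β)² · (σ₁² + σ₂²) / δ²
  = (1.645 + 1.036)² · (2·8² = 128) / 3.3²
  = 7.1878 · 128 / 10.89
  = 84.48
Adjust for 74% response: 84.48 / 0.74 = 114.17.
Round up → n = 115 per group.

n = 115 per group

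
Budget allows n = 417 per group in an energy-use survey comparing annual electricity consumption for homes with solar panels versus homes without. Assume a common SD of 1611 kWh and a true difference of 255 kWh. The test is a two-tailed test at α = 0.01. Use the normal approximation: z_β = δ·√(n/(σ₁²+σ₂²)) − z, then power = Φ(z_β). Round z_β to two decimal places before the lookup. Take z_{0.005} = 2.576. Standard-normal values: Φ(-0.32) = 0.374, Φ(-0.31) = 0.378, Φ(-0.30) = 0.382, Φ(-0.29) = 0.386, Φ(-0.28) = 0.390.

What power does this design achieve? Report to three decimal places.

Power ≈ 0.386

z_β = δ·√(n/(σ₁²+σ₂²)) − z_{α/2}
    = 255 · √(417/5190642) − 2.576
    = 255 · 0.00896 − 2.576
    = 2.2856 − 2.576 = -0.2904 → -0.29
Power = Φ(-0.29) = 0.386.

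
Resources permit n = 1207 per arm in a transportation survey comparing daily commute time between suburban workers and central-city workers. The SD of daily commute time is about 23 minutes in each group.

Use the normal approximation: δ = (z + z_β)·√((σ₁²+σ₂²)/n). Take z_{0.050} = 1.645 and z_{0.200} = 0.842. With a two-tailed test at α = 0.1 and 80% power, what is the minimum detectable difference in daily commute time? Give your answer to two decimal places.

δ = (z_{α/2} + z_β) · √((σ₁²+σ₂²)/n)
  = (1.645 + 0.842) · √(1058/1207)
  = 2.487 · √0.87655
  = 2.487 · 0.9362
  = 2.3284

Minimum detectable difference ≈ 2.33 minutes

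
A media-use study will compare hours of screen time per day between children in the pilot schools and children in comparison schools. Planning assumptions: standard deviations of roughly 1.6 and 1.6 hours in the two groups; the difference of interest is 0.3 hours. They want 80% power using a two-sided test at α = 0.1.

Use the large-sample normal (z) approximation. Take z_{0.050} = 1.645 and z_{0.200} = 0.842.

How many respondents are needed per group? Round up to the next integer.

n = (z_{α/2} + z_β)² · (σ₁² + σ₂²) / δ²
  = (1.645 + 0.842)² · (1.6² + 1.6² = 5.12) / 0.3²
  = 6.1852 · 5.12 / 0.09
  = 351.87
Round up → n = 352 per group.

n = 352 per group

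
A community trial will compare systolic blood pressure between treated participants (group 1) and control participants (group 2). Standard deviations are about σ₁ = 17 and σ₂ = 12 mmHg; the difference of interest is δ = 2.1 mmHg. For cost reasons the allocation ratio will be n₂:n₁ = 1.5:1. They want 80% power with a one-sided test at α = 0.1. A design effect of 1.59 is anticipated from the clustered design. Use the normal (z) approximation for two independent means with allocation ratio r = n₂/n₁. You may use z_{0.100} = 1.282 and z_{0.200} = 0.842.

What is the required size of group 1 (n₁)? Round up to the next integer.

n₁ = (z_α + z_β)² · (σ₁² + σ₂²/r) / δ²
   = (1.282 + 0.842)² · (17² + 12²/1.5) / 2.1²
   = 4.5114 · (289 + 96) / 4.41
   = 4.5114 · 385 / 4.41
   = 393.85
Design effect: 1.59 × 393.85 = 626.22.
Round up → n₁ = 627; n₂ = r·n₁ = 1.5 × 627 = 941.

n₁ = 627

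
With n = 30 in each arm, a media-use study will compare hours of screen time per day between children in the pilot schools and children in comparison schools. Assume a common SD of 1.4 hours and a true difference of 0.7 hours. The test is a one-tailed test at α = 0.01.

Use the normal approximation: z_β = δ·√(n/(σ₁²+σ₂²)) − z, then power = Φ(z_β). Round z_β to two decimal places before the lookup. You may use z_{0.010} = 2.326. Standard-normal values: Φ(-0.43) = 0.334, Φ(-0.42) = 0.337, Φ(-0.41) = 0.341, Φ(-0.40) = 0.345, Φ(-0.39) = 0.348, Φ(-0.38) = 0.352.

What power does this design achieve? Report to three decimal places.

z_β = δ·√(n/(σ₁²+σ₂²)) − z_α
    = 0.7 · √(30/3.92) − 2.326
    = 0.7 · 2.76642 − 2.326
    = 1.9365 − 2.326 = -0.3895 → -0.39
Power = Φ(-0.39) = 0.348.

Power ≈ 0.348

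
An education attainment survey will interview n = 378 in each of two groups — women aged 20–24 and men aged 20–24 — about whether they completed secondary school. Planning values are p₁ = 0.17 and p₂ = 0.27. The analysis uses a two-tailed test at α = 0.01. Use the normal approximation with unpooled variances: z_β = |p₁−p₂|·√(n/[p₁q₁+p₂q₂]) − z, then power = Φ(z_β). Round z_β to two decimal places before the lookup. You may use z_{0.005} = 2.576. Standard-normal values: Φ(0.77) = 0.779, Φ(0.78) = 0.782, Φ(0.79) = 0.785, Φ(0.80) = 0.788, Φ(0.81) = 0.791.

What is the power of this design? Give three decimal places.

Power ≈ 0.779

z_β = |p₁−p₂|·√(n/[p₁q₁+p₂q₂]) − z_{α/2}
    = 0.10 · √(378/0.3382) − 2.576
    = 0.10 · 33.4317 − 2.576
    = 3.3432 − 2.576 = 0.7672 → 0.77
Power = Φ(0.77) = 0.779.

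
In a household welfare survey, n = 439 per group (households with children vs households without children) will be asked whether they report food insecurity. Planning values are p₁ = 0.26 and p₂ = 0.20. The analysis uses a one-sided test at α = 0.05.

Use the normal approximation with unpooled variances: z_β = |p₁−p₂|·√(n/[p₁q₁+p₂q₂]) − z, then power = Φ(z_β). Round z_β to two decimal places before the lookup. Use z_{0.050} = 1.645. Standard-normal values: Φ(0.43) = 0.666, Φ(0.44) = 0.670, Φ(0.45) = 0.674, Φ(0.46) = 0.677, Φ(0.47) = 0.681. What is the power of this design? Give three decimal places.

z_β = |p₁−p₂|·√(n/[p₁q₁+p₂q₂]) − z_α
    = 0.06 · √(439/0.3524) − 1.645
    = 0.06 · 35.2951 − 1.645
    = 2.1177 − 1.645 = 0.4727 → 0.47
Power = Φ(0.47) = 0.681.

Power ≈ 0.681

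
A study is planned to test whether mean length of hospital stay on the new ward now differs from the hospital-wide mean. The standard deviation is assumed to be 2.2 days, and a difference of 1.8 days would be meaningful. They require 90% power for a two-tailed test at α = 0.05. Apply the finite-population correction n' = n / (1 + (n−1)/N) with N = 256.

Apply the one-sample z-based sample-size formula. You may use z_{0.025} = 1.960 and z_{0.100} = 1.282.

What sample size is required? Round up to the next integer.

n = (z_{α/2} + z_β)² · σ² / δ²
  = (1.960 + 1.282)² · 2.2² / 1.8²
  = 10.5106 · 4.84 / 3.24
  = 15.70
Finite-population correction (N = 256): 15.70 / (1 + (15.70 − 1)/256) = 14.85.
Round up → n = 15.

n = 15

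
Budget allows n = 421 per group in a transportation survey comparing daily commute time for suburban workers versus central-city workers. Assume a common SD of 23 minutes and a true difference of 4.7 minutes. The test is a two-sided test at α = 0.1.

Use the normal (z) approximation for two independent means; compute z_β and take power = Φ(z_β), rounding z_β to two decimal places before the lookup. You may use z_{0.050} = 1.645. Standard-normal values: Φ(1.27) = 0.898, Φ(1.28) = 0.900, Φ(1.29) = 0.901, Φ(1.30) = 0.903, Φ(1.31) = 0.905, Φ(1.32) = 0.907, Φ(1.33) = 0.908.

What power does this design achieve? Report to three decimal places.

z_β = δ·√(n/(σ₁²+σ₂²)) − z_{α/2}
    = 4.7 · √(421/1058) − 1.645
    = 4.7 · 0.63081 − 1.645
    = 2.9648 − 1.645 = 1.3198 → 1.32
Power = Φ(1.32) = 0.907.

Power ≈ 0.907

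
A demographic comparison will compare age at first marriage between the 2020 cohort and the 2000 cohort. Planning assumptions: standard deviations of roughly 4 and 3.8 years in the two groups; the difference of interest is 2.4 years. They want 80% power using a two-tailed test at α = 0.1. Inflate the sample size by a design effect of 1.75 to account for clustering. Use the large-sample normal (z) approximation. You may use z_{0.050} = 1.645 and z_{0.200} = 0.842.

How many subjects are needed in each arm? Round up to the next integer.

n = (z_{α/2} + z_β)² · (σ₁² + σ₂²) / δ²
  = (1.645 + 0.842)² · (4² + 3.8² = 30.44) / 2.4²
  = 6.1852 · 30.44 / 5.76
  = 32.69
Design effect: 1.75 × 32.69 = 57.20.
Round up → n = 58 per group.

n = 58 per group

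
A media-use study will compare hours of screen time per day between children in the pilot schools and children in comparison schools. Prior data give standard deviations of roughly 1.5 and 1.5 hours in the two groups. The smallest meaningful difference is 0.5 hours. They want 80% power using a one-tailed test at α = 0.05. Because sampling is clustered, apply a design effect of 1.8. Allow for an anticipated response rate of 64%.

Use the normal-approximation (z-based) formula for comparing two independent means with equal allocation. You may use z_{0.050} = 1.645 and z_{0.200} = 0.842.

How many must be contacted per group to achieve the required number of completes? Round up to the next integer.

n = 314 per group

n = (z_α + z_β)² · (σ₁² + σ₂²) / δ²
  = (1.645 + 0.842)² · (1.5² + 1.5² = 4.5) / 0.5²
  = 6.1852 · 4.5 / 0.25
  = 111.33
Design effect: 1.8 × 111.33 = 200.40.
Adjust for 64% response: 200.40 / 0.64 = 313.12.
Round up → n = 314 per group.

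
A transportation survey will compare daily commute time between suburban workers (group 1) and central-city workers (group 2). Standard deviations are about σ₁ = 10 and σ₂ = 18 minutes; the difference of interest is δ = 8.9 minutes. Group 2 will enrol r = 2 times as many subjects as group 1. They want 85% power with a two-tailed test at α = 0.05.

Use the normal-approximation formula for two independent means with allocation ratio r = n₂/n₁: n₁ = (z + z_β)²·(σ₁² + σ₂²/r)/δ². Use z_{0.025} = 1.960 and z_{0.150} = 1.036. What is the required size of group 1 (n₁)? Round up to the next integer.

n₁ = (z_{α/2} + z_β)² · (σ₁² + σ₂²/r) / δ²
   = (1.960 + 1.036)² · (10² + 18²/2) / 8.9²
   = 8.9760 · (100 + 162) / 79.21
   = 8.9760 · 262 / 79.21
   = 29.69
Round up → n₁ = 30; n₂ = r·n₁ = 2 × 30 = 60.

n₁ = 30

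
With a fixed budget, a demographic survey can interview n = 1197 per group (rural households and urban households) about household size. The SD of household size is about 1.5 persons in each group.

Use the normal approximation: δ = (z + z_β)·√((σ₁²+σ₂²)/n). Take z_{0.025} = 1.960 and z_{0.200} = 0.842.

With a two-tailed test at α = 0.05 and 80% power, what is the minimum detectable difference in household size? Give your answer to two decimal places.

Minimum detectable difference ≈ 0.17 persons

δ = (z_{α/2} + z_β) · √((σ₁²+σ₂²)/n)
  = (1.960 + 0.842) · √(4.5/1197)
  = 2.802 · √0.00376
  = 2.802 · 0.0613
  = 0.1718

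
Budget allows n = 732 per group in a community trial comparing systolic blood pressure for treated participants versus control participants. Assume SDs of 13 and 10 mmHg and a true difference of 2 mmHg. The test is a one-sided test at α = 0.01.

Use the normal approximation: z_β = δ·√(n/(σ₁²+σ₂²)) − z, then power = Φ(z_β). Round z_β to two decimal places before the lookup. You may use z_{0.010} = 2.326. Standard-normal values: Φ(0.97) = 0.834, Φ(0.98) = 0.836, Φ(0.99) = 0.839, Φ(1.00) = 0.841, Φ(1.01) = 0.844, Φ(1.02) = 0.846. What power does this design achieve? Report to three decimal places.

Power ≈ 0.834

z_β = δ·√(n/(σ₁²+σ₂²)) − z_α
    = 2 · √(732/269) − 2.326
    = 2 · 1.64960 − 2.326
    = 3.2992 − 2.326 = 0.9732 → 0.97
Power = Φ(0.97) = 0.834.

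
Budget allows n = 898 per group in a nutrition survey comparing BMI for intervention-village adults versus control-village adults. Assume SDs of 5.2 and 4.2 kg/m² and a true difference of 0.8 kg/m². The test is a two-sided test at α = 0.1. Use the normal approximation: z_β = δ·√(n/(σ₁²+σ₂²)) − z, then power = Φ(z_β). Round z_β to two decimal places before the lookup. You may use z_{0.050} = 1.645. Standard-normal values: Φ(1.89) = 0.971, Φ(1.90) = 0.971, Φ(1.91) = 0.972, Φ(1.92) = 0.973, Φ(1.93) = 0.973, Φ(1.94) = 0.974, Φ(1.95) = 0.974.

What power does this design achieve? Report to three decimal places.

Power ≈ 0.974

z_β = δ·√(n/(σ₁²+σ₂²)) − z_{α/2}
    = 0.8 · √(898/44.68) − 1.645
    = 0.8 · 4.48313 − 1.645
    = 3.5865 − 1.645 = 1.9415 → 1.94
Power = Φ(1.94) = 0.974.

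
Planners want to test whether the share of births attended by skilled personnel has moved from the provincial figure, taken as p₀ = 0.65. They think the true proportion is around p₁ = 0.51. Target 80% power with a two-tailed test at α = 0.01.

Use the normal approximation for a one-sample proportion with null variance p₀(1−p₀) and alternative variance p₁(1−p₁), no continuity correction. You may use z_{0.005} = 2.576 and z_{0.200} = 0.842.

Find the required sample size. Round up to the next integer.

n = [z_{α/2}·√(p₀q₀) + z_β·√(p₁q₁)]² / (p₁ − p₀)²
  = [2.576·√(0.65·0.35) + 0.842·√(0.51·0.49)]² / (-0.14)²
  = [2.576·0.4770 + 0.842·0.4999]² / 0.0196
  = [1.6496]² / 0.0196
  = 138.83
Round up → n = 139.

n = 139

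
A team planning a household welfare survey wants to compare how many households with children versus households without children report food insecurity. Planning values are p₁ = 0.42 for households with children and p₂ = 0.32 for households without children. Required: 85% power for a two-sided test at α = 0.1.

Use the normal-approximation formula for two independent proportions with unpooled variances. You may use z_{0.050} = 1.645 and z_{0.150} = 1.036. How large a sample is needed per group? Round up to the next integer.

n = 332 per group

n = (z_{α/2} + z_β)² · [p₁(1−p₁) + p₂(1−p₂)] / (p₁ − p₂)²
  = (1.645 + 1.036)² · (0.42·0.58 + 0.32·0.68) / (0.10)²
  = (2.681)² · (0.2436 + 0.2176) / 0.0100
  = 7.1878 · 0.4612 / 0.0100
  = 331.50
Round up → n = 332 per group.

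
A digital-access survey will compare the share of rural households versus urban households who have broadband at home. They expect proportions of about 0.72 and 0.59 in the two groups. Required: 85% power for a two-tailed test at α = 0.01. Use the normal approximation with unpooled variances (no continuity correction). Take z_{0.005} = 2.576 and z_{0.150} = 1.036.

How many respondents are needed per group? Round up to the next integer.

n = 343 per group

n = (z_{α/2} + z_β)² · [p₁(1−p₁) + p₂(1−p₂)] / (p₁ − p₂)²
  = (2.576 + 1.036)² · (0.72·0.28 + 0.59·0.41) / (0.13)²
  = (3.612)² · (0.2016 + 0.2419) / 0.0169
  = 13.0465 · 0.4435 / 0.0169
  = 342.38
Round up → n = 343 per group.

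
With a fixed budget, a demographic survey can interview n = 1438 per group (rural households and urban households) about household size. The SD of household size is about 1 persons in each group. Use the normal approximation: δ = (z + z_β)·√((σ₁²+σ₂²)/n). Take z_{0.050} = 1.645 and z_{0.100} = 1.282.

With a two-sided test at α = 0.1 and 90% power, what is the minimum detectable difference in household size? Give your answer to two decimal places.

δ = (z_{α/2} + z_β) · √((σ₁²+σ₂²)/n)
  = (1.645 + 1.282) · √(2/1438)
  = 2.927 · √0.00139
  = 2.927 · 0.0373
  = 0.1092

Minimum detectable difference ≈ 0.11 persons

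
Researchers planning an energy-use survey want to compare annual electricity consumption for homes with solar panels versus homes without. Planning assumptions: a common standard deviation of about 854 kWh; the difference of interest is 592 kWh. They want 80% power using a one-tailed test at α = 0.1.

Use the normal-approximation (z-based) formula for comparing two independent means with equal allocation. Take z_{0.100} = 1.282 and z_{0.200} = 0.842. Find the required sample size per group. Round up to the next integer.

n = (z_α + z_β)² · (σ₁² + σ₂²) / δ²
  = (1.282 + 0.842)² · (2·854² = 1458632) / 592²
  = 4.5114 · 1458632 / 350464
  = 18.78
Round up → n = 19 per group.

n = 19 per group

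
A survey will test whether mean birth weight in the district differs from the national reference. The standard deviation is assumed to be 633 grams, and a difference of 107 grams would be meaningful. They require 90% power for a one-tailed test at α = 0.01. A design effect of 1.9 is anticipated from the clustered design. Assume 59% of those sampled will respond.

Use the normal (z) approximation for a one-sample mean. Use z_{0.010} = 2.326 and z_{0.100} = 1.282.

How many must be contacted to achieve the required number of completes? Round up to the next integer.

n = 1468

n = (z_α + z_β)² · σ² / δ²
  = (2.326 + 1.282)² · 633² / 107²
  = 13.0177 · 400689 / 11449
  = 455.59
Design effect: 1.9 × 455.59 = 865.62.
Adjust for 59% response: 865.62 / 0.59 = 1467.15.
Round up → n = 1468.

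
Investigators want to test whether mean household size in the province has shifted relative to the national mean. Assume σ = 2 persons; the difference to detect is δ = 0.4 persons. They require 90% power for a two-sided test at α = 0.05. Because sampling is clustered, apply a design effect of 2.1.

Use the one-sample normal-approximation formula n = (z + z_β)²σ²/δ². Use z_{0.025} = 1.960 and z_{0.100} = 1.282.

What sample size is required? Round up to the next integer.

n = 552

n = (z_{α/2} + z_β)² · σ² / δ²
  = (1.960 + 1.282)² · 2² / 0.4²
  = 10.5106 · 4 / 0.16
  = 262.76
Design effect: 2.1 × 262.76 = 551.80.
Round up → n = 552.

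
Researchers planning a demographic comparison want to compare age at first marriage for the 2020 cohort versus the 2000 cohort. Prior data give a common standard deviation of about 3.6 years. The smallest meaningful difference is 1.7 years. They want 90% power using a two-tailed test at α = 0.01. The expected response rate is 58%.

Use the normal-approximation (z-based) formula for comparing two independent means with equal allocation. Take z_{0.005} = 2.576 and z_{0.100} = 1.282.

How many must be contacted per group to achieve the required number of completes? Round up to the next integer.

n = 231 per group

n = (z_{α/2} + z_β)² · (σ₁² + σ₂²) / δ²
  = (2.576 + 1.282)² · (2·3.6² = 25.92) / 1.7²
  = 14.8842 · 25.92 / 2.89
  = 133.49
Adjust for 58% response: 133.49 / 0.58 = 230.16.
Round up → n = 231 per group.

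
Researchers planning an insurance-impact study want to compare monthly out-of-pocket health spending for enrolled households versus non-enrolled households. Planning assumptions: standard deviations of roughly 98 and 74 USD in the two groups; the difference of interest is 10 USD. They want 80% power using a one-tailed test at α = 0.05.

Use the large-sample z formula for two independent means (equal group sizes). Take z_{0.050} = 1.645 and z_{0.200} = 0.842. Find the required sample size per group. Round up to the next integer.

n = (z_α + z_β)² · (σ₁² + σ₂²) / δ²
  = (1.645 + 0.842)² · (98² + 74² = 15080) / 10²
  = 6.1852 · 15080 / 100
  = 932.72
Round up → n = 933 per group.

n = 933 per group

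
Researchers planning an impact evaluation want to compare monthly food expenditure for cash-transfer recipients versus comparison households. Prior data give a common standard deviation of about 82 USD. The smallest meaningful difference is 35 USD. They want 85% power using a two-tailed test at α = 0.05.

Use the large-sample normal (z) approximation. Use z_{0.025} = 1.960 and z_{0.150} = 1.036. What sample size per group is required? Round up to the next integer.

n = 99 per group

n = (z_{α/2} + z_β)² · (σ₁² + σ₂²) / δ²
  = (1.960 + 1.036)² · (2·82² = 13448) / 35²
  = 8.9760 · 13448 / 1225
  = 98.54
Round up → n = 99 per group.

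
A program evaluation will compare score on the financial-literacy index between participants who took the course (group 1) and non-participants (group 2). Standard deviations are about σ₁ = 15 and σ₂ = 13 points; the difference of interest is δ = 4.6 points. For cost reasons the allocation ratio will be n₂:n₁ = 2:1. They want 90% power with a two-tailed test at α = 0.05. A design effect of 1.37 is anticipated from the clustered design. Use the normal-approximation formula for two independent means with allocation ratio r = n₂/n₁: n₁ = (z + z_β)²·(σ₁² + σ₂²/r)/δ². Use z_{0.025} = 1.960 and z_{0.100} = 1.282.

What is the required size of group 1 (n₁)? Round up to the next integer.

n₁ = (z_{α/2} + z_β)² · (σ₁² + σ₂²/r) / δ²
   = (1.960 + 1.282)² · (15² + 13²/2) / 4.6²
   = 10.5106 · (225 + 84.5) / 21.16
   = 10.5106 · 309.5 / 21.16
   = 153.73
Design effect: 1.37 × 153.73 = 210.62.
Round up → n₁ = 211; n₂ = r·n₁ = 2 × 211 = 422.

n₁ = 211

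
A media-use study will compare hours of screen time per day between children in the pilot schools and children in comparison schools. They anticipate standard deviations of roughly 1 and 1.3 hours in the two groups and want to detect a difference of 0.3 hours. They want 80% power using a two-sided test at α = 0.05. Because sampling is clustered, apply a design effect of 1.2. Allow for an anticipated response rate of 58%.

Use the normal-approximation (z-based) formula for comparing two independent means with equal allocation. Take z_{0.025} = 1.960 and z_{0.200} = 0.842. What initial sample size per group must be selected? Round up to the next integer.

n = 486 per group

n = (z_{α/2} + z_β)² · (σ₁² + σ₂²) / δ²
  = (1.960 + 0.842)² · (1² + 1.3² = 2.69) / 0.3²
  = 7.8512 · 2.69 / 0.09
  = 234.66
Design effect: 1.2 × 234.66 = 281.60.
Adjust for 58% response: 281.60 / 0.58 = 485.51.
Round up → n = 486 per group.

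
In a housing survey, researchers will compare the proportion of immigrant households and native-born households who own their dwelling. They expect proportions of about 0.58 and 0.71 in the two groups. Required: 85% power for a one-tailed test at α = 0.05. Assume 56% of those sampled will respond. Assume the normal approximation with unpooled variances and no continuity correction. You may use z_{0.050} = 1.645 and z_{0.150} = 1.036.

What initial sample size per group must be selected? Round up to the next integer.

n = (z_α + z_β)² · [p₁(1−p₁) + p₂(1−p₂)] / (p₁ − p₂)²
  = (1.645 + 1.036)² · (0.58·0.42 + 0.71·0.29) / (-0.13)²
  = (2.681)² · (0.2436 + 0.2059) / 0.0169
  = 7.1878 · 0.4495 / 0.0169
  = 191.18
Adjust for 56% response: 191.18 / 0.56 = 341.39.
Round up → n = 342 per group.

n = 342 per group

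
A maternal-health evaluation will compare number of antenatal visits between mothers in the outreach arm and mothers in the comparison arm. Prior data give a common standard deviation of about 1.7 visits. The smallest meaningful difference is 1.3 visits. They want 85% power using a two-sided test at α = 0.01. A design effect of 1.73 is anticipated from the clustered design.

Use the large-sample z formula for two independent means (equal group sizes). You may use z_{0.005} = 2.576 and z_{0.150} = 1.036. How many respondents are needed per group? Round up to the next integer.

n = 78 per group

n = (z_{α/2} + z_β)² · (σ₁² + σ₂²) / δ²
  = (2.576 + 1.036)² · (2·1.7² = 5.78) / 1.3²
  = 13.0465 · 5.78 / 1.69
  = 44.62
Design effect: 1.73 × 44.62 = 77.19.
Round up → n = 78 per group.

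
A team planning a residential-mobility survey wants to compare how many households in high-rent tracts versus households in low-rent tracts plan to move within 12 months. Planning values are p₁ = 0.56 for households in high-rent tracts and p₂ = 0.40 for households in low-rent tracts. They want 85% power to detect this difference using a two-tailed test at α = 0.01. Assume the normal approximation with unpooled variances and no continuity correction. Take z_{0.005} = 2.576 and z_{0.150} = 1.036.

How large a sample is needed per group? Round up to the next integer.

n = 248 per group

n = (z_{α/2} + z_β)² · [p₁(1−p₁) + p₂(1−p₂)] / (p₁ − p₂)²
  = (2.576 + 1.036)² · (0.56·0.44 + 0.40·0.60) / (0.16)²
  = (3.612)² · (0.2464 + 0.2400) / 0.0256
  = 13.0465 · 0.4864 / 0.0256
  = 247.88
Round up → n = 248 per group.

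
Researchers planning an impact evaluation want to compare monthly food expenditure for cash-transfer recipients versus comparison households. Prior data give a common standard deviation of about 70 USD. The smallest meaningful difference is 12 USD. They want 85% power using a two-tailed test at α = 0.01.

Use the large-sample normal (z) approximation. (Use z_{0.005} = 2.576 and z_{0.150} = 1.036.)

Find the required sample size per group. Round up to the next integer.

n = 888 per group

n = (z_{α/2} + z_β)² · (σ₁² + σ₂²) / δ²
  = (2.576 + 1.036)² · (2·70² = 9800) / 12²
  = 13.0465 · 9800 / 144
  = 887.89
Round up → n = 888 per group.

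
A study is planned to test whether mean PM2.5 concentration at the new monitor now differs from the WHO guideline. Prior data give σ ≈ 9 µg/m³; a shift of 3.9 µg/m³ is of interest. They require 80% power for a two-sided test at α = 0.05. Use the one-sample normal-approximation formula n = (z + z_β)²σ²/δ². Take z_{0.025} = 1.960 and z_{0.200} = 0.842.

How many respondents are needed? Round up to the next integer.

n = (z_{α/2} + z_β)² · σ² / δ²
  = (1.960 + 0.842)² · 9² / 3.9²
  = 7.8512 · 81 / 15.21
  = 41.81
Round up → n = 42.

n = 42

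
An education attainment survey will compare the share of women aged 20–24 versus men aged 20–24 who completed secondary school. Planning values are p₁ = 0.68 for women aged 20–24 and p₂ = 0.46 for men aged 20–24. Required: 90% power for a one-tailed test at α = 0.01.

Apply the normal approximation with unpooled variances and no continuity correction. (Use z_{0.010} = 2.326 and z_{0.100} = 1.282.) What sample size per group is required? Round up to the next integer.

n = (z_α + z_β)² · [p₁(1−p₁) + p₂(1−p₂)] / (p₁ − p₂)²
  = (2.326 + 1.282)² · (0.68·0.32 + 0.46·0.54) / (0.22)²
  = (3.608)² · (0.2176 + 0.2484) / 0.0484
  = 13.0177 · 0.4660 / 0.0484
  = 125.34
Round up → n = 126 per group.

n = 126 per group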